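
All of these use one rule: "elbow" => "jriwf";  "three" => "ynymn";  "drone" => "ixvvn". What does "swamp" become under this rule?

xchuy

In elbow: e→j is +5, l→r is +6, b→i is +7, o→w is +8 — the shift increases by 1 each position. Each letter shifts forward by (position + 5), i.e. 5, 6, 7, … — the shift grows by one for each successive letter.
Applying it to swamp: s+5=x, w+6=c, a+7=h, m+8=u, p+9=y.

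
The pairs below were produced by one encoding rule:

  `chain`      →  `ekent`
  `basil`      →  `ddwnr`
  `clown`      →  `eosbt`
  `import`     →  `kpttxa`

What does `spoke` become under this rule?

Letter i (0-indexed) is shifted by i+2, so successive shifts are 2, 3, 4, ….
On spoke: s+2=u, p+3=s, o+4=s, k+5=p, e+6=k.

usspk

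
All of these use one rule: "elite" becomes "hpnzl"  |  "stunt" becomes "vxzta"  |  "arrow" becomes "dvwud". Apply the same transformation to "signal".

vmltht

In elite: e→h is +3, l→p is +4, i→n is +5, t→z is +6 — the shift increases by 1 each position. Each letter shifts forward by (position + 3), i.e. 3, 4, 5, … — the shift grows by one for each successive letter.
On signal: s+3=v, i+4=m, g+5=l, n+6=t, a+7=h, l+8=t.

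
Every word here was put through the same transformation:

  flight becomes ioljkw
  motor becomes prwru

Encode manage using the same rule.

Compare letters: f→i is +3, l→o is +3, i→l is +3 — a constant shift. Every letter moves 3 places later in the alphabet, wrapping around z→a.
Applying it to manage: m+3=p, a+3=d, n+3=q, a+3=d, g+3=j, e+3=h.

pdqdjh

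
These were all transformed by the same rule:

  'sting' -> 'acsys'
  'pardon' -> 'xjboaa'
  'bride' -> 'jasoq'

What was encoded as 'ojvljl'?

galaxy

Letter i (0-indexed) is shifted by i+8, so successive shifts are 8, 9, 10, ….
Decoding ojvljl: o−8=g, j−9=a, v−10=l, l−11=a, j−12=x, l−13=y.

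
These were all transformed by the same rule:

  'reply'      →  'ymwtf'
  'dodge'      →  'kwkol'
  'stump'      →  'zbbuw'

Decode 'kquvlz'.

Shifts by position in reply: pos 0: r→y (+7), pos 1: e→m (+8), pos 2: p→w (+7), pos 3: l→t (+8) — repeating every 2. The shifts repeat in a cycle of length 2: positions 0,1,… shift by +7, +8, then the pattern repeats.
Undoing it on kquvlz: k−7=d, q−8=i, u−7=n, v−8=n, l−7=e, z−8=r.

dinner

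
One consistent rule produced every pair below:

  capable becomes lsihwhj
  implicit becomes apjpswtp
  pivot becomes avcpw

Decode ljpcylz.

service

The word is reversed, then every letter is shifted forward by 7.
Decoding ljpcylz: shift back: l−7=e, j−7=c, p−7=i, c−7=v, y−7=r, l−7=e, z−7=s → ecivres; then reverse → service.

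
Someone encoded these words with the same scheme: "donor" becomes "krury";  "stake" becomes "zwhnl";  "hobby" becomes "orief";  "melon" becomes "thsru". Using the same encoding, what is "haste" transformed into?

Shifts by position in donor: pos 0: d→k (+7), pos 1: o→r (+3), pos 2: n→u (+7), pos 3: o→r (+3) — repeating every 2. It's a Vigenère-style cipher with numeric key [7,3]: position i shifts by key[i mod 2].
For haste: h+7=o, a+3=d, s+7=z, t+3=w, e+7=l.

odzwl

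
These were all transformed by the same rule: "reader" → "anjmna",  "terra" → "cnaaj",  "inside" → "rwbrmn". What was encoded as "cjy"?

tap

Compare letters: r→a is +9, e→n is +9, a→j is +9 — a constant shift. Every letter moves 9 places later in the alphabet, wrapping around z→a.
Undoing it on cjy: c−9=t, j−9=a, y−9=p.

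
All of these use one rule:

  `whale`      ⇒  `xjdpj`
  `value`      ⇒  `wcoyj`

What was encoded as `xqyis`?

In whale: w→x is +1, h→j is +2, a→d is +3, l→p is +4 — the shift increases by 1 each position. Letter i (0-indexed) is shifted by i+1, so successive shifts are 1, 2, 3, ….
Undoing it on xqyis: x−1=w, q−2=o, y−3=v, i−4=e, s−5=n.

woven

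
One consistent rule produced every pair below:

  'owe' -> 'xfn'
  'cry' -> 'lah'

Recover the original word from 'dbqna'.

usher

Compare letters: o→x is +9, w→f is +9, e→n is +9 — a constant shift. Every letter moves 9 places later in the alphabet, wrapping around z→a.
Undoing it on dbqna: d−9=u, b−9=s, q−9=h, n−9=e, a−9=r.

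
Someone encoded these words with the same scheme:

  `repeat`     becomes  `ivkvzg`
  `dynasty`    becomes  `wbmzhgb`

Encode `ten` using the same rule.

gvm

This is the alphabet-reversal cipher (Atbash): a becomes z, b becomes y, etc.
Applying it to ten: t↔g, e↔v, n↔m.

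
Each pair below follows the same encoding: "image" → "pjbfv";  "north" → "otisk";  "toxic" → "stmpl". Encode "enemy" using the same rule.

vovjr

i(8)→p(15) and m(12)→j(9) fit y≡5x+1 (mod 26); the inverse of 5 mod 26 is 21. Treating letters as 0–25, the rule is x ↦ 5x + 1 (mod 26).
Applying it to enemy: e(4)→5·4+1≡21=v; n(13)→5·13+1≡14=o; e(4)→5·4+1≡21=v; m(12)→5·12+1≡9=j; y(24)→5·24+1≡17=r (all mod 26).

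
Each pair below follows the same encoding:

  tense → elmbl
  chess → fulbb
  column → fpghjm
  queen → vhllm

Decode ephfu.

t(19)→e(4) and e(4)→l(11) fit y≡3x+25 (mod 26); the inverse of 3 mod 26 is 9. Each letter's alphabet position (a=0..z=25) is mapped through 3·x+25 mod 26 — an affine cipher.
Undoing it on ephfu: e(4)→9·(4−25)≡19=t; p(15)→9·(15−25)≡14=o; h(7)→9·(7−25)≡20=u; f(5)→9·(5−25)≡2=c; u(20)→9·(20−25)≡7=h (all mod 26).

touch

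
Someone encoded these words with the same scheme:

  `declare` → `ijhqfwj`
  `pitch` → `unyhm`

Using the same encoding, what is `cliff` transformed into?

hqnkk

Compare letters: d→i is +5, e→j is +5, c→h is +5 — a constant shift. This is a Caesar cipher with shift 5.
Applying it to cliff: c+5=h, l+5=q, i+5=n, f+5=k, f+5=k.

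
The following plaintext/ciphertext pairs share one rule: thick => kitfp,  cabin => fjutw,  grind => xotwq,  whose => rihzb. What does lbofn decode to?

mercy

t(19)→k(10) and h(7)→i(8) fit y≡11x+9 (mod 26); the inverse of 11 mod 26 is 19. Treating letters as 0–25, the rule is x ↦ 11x + 9 (mod 26).
Decoding lbofn: l(11)→19·(11−9)≡12=m; b(1)→19·(1−9)≡4=e; o(14)→19·(14−9)≡17=r; f(5)→19·(5−9)≡2=c; n(13)→19·(13−9)≡24=y (all mod 26).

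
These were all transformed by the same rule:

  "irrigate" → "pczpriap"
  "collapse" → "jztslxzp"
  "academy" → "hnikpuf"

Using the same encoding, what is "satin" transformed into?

Shifts by position in irrigate: pos 0: i→p (+7), pos 1: r→c (+11), pos 2: r→z (+8), pos 3: i→p (+7), pos 4: g→r (+11), pos 5: a→i (+8) — repeating every 3. It's a Vigenère-style cipher with numeric key [7,11,8]: position i shifts by key[i mod 3].
Applying it to satin: s+7=z, a+11=l, t+8=b, i+7=p, n+11=y.

zlbpy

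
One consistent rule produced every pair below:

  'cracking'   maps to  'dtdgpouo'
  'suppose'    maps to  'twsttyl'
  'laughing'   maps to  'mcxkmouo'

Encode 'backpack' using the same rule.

The shift increases by 1 at each position, starting from +1: 1, 2, 3, ….
On backpack: b+1=c, a+2=c, c+3=f, k+4=o, p+5=u, a+6=g, c+7=j, k+8=s.

ccfougjs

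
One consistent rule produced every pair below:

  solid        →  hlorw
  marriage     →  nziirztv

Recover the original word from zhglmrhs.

astonish

Each letter is replaced by its mirror in the alphabet: a↔z, b↔y, c↔x, and so on (the Atbash cipher).
Undoing it on zhglmrhs: z↔a, h↔s, g↔t, l↔o, m↔n, r↔i, h↔s, s↔h.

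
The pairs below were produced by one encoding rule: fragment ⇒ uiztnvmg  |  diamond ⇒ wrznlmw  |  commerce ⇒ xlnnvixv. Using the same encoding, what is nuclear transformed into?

mfxovzi

Each pair mirrors across the alphabet (f↔u, r↔i, a↔z): positions sum to 25. Each letter is replaced by its mirror in the alphabet: a↔z, b↔y, c↔x, and so on (the Atbash cipher).
Applying it to nuclear: n↔m, u↔f, c↔x, l↔o, e↔v, a↔z, r↔i.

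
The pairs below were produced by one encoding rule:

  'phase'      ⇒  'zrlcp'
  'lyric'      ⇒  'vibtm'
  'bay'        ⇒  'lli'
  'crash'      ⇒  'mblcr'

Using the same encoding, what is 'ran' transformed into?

The shift depends on letter class: consonant p→z is +10, but vowel a→l is +11. The rule splits by letter class: vowels +11, consonants +10.
On ran: r(cons)+10=b, a(vowel)+11=l, n(cons)+10=x.

blx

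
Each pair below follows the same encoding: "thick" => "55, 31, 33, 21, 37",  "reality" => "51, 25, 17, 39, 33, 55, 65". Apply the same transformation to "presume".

t(#20)→55 and h(#8)→31: differences scale by 2, so n = 2·pos + 15. The formula is n = 2×(alphabet index, a=1) + 15.
For presume: p=16→47, r=18→51, e=5→25, s=19→53, u=21→57, m=13→41, e=5→25.

47, 51, 25, 53, 57, 41, 25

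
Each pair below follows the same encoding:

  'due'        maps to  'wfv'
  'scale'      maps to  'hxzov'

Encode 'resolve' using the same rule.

Each pair mirrors across the alphabet (d↔w, u↔f, e↔v): positions sum to 25. This is the alphabet-reversal cipher (Atbash): a becomes z, b becomes y, etc.
On resolve: r↔i, e↔v, s↔h, o↔l, l↔o, v↔e, e↔v.

ivhloev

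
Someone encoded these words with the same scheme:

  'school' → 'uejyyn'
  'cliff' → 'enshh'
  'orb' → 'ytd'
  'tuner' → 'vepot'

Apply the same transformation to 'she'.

ujo

The shift depends on letter class: consonant s→u is +2, but vowel o→y is +10. The rule splits by letter class: vowels +10, consonants +2.
For she: s(cons)+2=u, h(cons)+2=j, e(vowel)+10=o.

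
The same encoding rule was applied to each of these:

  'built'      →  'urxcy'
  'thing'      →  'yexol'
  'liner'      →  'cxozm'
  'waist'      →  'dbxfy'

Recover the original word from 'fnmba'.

scrap

b(1)→u(20) and u(20)→r(17) fit y≡19x+1 (mod 26); the inverse of 19 mod 26 is 11. Each letter's alphabet position (a=0..z=25) is mapped through 19·x+1 mod 26 — an affine cipher.
Undoing it on fnmba: f(5)→11·(5−1)≡18=s; n(13)→11·(13−1)≡2=c; m(12)→11·(12−1)≡17=r; b(1)→11·(1−1)≡0=a; a(0)→11·(0−1)≡15=p (all mod 26).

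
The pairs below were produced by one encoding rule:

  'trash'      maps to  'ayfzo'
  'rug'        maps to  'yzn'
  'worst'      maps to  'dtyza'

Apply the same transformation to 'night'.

unnoa

The shift depends on letter class: consonant t→a is +7, but vowel a→f is +5. The rule splits by letter class: vowels +5, consonants +7.
For night: n(cons)+7=u, i(vowel)+5=n, g(cons)+7=n, h(cons)+7=o, t(cons)+7=a.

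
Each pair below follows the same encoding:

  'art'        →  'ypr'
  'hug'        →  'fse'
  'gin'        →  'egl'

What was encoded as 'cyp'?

ear

Every letter moves 24 places later in the alphabet, wrapping around z→a.
Undoing it on cyp: c−24=e, y−24=a, p−24=r.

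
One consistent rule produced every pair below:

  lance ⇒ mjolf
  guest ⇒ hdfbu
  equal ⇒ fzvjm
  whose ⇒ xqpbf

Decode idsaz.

hurry

Shifts by position in lance: pos 0: l→m (+1), pos 1: a→j (+9), pos 2: n→o (+1), pos 3: c→l (+9) — repeating every 2. A repeating key of period 2 is used — shifts +1, +9 over and over.
Undoing it on idsaz: i−1=h, d−9=u, s−1=r, a−9=r, z−1=y.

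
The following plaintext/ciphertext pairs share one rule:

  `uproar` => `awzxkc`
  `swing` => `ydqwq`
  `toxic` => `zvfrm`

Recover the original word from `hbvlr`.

bunch

In uproar: u→a is +6, p→w is +7, r→z is +8, o→x is +9 — the shift increases by 1 each position. Each letter shifts forward by (position + 6), i.e. 6, 7, 8, … — the shift grows by one for each successive letter.
Decoding hbvlr: h−6=b, b−7=u, v−8=n, l−9=c, r−10=h.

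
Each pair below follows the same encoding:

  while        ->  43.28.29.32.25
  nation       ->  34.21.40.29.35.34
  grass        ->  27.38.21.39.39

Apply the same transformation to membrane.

33.25.33.22.38.21.34.25

Each letter is replaced by its alphabet position (a=1..z=26) + 20.
For membrane: m=13→33, e=5→25, m=13→33, b=2→22, r=18→38, a=1→21, n=14→34, e=5→25.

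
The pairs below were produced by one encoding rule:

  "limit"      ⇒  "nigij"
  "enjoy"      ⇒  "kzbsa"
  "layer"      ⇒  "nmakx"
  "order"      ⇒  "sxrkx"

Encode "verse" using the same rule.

vkxqk

This is an affine cipher: with a=0,…,z=25, each position x becomes (19x+12) mod 26.
For verse: v(21)→19·21+12≡21=v; e(4)→19·4+12≡10=k; r(17)→19·17+12≡23=x; s(18)→19·18+12≡16=q; e(4)→19·4+12≡10=k (all mod 26).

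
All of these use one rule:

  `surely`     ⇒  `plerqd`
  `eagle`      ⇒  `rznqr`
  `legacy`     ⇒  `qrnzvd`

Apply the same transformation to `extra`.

s(18)→p(15) and u(20)→l(11) fit y≡11x+25 (mod 26); the inverse of 11 mod 26 is 19. This is an affine cipher: with a=0,…,z=25, each position x becomes (11x+25) mod 26.
For extra: e(4)→11·4+25≡17=r; x(23)→11·23+25≡18=s; t(19)→11·19+25≡0=a; r(17)→11·17+25≡4=e; a(0)→11·0+25≡25=z (all mod 26).

rsaez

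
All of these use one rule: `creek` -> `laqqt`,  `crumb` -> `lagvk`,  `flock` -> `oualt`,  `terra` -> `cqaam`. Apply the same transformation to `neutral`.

wqgcamu

Two shifts are in play — +12 for a/e/i/o/u, +9 for every other letter.
On neutral: n(cons)+9=w, e(vowel)+12=q, u(vowel)+12=g, t(cons)+9=c, r(cons)+9=a, a(vowel)+12=m, l(cons)+9=u.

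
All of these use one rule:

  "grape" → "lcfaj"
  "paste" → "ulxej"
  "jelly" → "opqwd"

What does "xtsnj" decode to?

since

Shifts by position in grape: pos 0: g→l (+5), pos 1: r→c (+11), pos 2: a→f (+5), pos 3: p→a (+11) — repeating every 2. It's a Vigenère-style cipher with numeric key [5,11]: position i shifts by key[i mod 2].
Decoding xtsnj: x−5=s, t−11=i, s−5=n, n−11=c, j−5=e.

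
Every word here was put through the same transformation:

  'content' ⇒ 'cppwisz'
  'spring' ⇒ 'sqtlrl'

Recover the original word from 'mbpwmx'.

mantis

Letter i (0-indexed) is shifted by i+0, so successive shifts are 0, 1, 2, ….
Undoing it on mbpwmx: m−0=m, b−1=a, p−2=n, w−3=t, m−4=i, x−5=s.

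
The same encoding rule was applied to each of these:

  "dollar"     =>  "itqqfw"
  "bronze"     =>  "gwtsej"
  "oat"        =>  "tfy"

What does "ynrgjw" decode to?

timber

Compare letters: d→i is +5, o→t is +5, l→q is +5 — a constant shift. Every letter moves 5 places later in the alphabet, wrapping around z→a.
Undoing it on ynrgjw: y−5=t, n−5=i, r−5=m, g−5=b, j−5=e, w−5=r.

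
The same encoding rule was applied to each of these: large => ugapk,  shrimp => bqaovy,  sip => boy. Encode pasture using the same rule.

ygbcaak

The shift depends on letter class: consonant l→u is +9, but vowel a→g is +6. The rule splits by letter class: vowels +6, consonants +9.
Applying it to pasture: p(cons)+9=y, a(vowel)+6=g, s(cons)+9=b, t(cons)+9=c, u(vowel)+6=a, r(cons)+9=a, e(vowel)+6=k.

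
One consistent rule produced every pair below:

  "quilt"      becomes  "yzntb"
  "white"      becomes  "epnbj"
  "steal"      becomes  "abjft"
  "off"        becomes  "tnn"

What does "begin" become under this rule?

The shift depends on letter class: consonant q→y is +8, but vowel u→z is +5. The rule splits by letter class: vowels +5, consonants +8.
Applying it to begin: b(cons)+8=j, e(vowel)+5=j, g(cons)+8=o, i(vowel)+5=n, n(cons)+8=v.

jjonv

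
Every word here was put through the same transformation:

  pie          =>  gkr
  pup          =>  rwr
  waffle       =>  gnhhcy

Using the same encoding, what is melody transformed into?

The output letters match the input read backwards, each shifted +2: pie reversed is eip. The word is reversed, then every letter is shifted forward by 2.
On melody: reverse → ydolem; then shift: y+2=a, d+2=f, o+2=q, l+2=n, e+2=g, m+2=o.

afqngo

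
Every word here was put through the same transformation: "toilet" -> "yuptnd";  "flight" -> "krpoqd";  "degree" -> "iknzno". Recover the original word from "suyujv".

normal

In toilet: t→y is +5, o→u is +6, i→p is +7, l→t is +8 — the shift increases by 1 each position. Letter i (0-indexed) is shifted by i+5, so successive shifts are 5, 6, 7, ….
Undoing it on suyujv: s−5=n, u−6=o, y−7=r, u−8=m, j−9=a, v−10=l.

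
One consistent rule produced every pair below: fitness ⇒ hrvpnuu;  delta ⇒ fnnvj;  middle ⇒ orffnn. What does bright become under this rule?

dtrijv

The shift depends on letter class: consonant f→h is +2, but vowel i→r is +9. Vowels shift forward by 9 and consonants shift forward by 2.
Applying it to bright: b(cons)+2=d, r(cons)+2=t, i(vowel)+9=r, g(cons)+2=i, h(cons)+2=j, t(cons)+2=v.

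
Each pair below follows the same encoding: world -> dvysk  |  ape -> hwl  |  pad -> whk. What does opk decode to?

hid

This is a Caesar cipher with shift 7.
Reversing it on opk: o−7=h, p−7=i, k−7=d.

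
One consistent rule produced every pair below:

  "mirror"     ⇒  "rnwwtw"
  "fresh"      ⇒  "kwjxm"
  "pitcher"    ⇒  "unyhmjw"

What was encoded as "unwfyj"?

pirate

Compare letters: m→r is +5, i→n is +5, r→w is +5 — a constant shift. Every letter moves 5 places later in the alphabet, wrapping around z→a.
Undoing it on unwfyj: u−5=p, n−5=i, w−5=r, f−5=a, y−5=t, j−5=e.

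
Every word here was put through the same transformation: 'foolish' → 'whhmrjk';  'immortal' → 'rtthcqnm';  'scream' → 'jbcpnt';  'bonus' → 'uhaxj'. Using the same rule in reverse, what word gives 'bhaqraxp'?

f(5)→w(22) and o(14)→h(7) fit y≡7x+13 (mod 26); the inverse of 7 mod 26 is 15. Treating letters as 0–25, the rule is x ↦ 7x + 13 (mod 26).
Decoding bhaqraxp: b(1)→15·(1−13)≡2=c; h(7)→15·(7−13)≡14=o; a(0)→15·(0−13)≡13=n; q(16)→15·(16−13)≡19=t; r(17)→15·(17−13)≡8=i; a(0)→15·(0−13)≡13=n; x(23)→15·(23−13)≡20=u; p(15)→15·(15−13)≡4=e (all mod 26).

continue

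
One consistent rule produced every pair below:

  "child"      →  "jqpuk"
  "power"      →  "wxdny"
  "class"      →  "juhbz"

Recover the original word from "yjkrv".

Shifts by position in child: pos 0: c→j (+7), pos 1: h→q (+9), pos 2: i→p (+7), pos 3: l→u (+9) — repeating every 2. The shifts repeat in a cycle of length 2: positions 0,1,… shift by +7, +9, then the pattern repeats.
Undoing it on yjkrv: y−7=r, j−9=a, k−7=d, r−9=i, v−7=o.

radio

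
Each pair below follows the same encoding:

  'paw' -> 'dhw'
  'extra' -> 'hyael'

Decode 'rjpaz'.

The output letters match the input read backwards, each shifted +7: paw reversed is wap. Read the word backwards and shift each letter +7.
Reversing it on rjpaz: shift back: r−7=k, j−7=c, p−7=i, a−7=t, z−7=s → kcits; then reverse → stick.

stick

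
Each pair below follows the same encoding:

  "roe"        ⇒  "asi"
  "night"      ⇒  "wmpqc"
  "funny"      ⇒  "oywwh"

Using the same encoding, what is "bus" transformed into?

kyb

The shift depends on letter class: consonant r→a is +9, but vowel o→s is +4. Two shifts are in play — +4 for a/e/i/o/u, +9 for every other letter.
Applying it to bus: b(cons)+9=k, u(vowel)+4=y, s(cons)+9=b.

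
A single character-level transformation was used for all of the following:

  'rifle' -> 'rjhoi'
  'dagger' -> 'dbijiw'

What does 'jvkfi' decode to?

juice

The shift increases by 1 at each position, starting from +0: 0, 1, 2, ….
Reversing it on jvkfi: j−0=j, v−1=u, k−2=i, f−3=c, i−4=e.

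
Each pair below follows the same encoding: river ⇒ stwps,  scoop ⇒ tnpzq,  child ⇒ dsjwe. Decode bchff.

argue

Shifts by position in river: pos 0: r→s (+1), pos 1: i→t (+11), pos 2: v→w (+1), pos 3: e→p (+11) — repeating every 2. It's a Vigenère-style cipher with numeric key [1,11]: position i shifts by key[i mod 2].
Decoding bchff: b−1=a, c−11=r, h−1=g, f−11=u, f−1=e.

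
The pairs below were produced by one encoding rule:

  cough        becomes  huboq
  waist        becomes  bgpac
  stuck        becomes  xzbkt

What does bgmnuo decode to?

Letter i (0-indexed) is shifted by i+5, so successive shifts are 5, 6, 7, ….
Reversing it on bgmnuo: b−5=w, g−6=a, m−7=f, n−8=f, u−9=l, o−10=e.

waffle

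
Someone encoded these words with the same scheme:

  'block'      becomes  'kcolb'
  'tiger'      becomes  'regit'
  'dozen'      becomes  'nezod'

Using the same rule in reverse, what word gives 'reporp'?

proper

The word is simply reversed.
Decoding reporp: then reverse → proper.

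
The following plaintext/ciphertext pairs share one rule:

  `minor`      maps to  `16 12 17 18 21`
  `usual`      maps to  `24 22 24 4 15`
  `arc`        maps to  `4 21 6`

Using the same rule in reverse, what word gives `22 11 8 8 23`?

sheet

Letters become their 1-based position plus 3 (so a→4, b→5, …).
Reversing it on 22 11 8 8 23: 22→(22−3)÷1=19=s, 11→(11−3)÷1=8=h, 8→(8−3)÷1=5=e, 8→(8−3)÷1=5=e, 23→(23−3)÷1=20=t.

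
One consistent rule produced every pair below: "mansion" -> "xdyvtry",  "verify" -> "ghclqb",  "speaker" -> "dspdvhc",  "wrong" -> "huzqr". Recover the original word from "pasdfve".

Shifts by position in mansion: pos 0: m→x (+11), pos 1: a→d (+3), pos 2: n→y (+11), pos 3: s→v (+3) — repeating every 2. A repeating key of period 2 is used — shifts +11, +3 over and over.
Reversing it on pasdfve: p−11=e, a−3=x, s−11=h, d−3=a, f−11=u, v−3=s, e−11=t.

exhaust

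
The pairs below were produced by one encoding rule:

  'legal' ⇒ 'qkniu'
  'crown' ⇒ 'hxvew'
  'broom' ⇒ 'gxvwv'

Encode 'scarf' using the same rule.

xihzo

In legal: l→q is +5, e→k is +6, g→n is +7, a→i is +8 — the shift increases by 1 each position. Letter i (0-indexed) is shifted by i+5, so successive shifts are 5, 6, 7, ….
For scarf: s+5=x, c+6=i, a+7=h, r+8=z, f+9=o.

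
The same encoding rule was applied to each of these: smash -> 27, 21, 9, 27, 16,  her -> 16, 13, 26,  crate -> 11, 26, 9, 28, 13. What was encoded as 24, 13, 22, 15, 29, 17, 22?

s is letter #19 and maps to 27: an offset of 8. Each letter is replaced by its alphabet position (a=1..z=26) + 8.
Reversing it on 24, 13, 22, 15, 29, 17, 22: 24→(24−8)÷1=16=p, 13→(13−8)÷1=5=e, 22→(22−8)÷1=14=n, 15→(15−8)÷1=7=g, 29→(29−8)÷1=21=u, 17→(17−8)÷1=9=i, 22→(22−8)÷1=14=n.

penguin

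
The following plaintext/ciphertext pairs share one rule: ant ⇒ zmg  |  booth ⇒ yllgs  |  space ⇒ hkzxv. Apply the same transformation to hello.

Each pair mirrors across the alphabet (a↔z, n↔m, t↔g): positions sum to 25. This is the alphabet-reversal cipher (Atbash): a becomes z, b becomes y, etc.
On hello: h↔s, e↔v, l↔o, l↔o, o↔l.

svool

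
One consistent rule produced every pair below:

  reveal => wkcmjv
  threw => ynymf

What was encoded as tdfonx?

In reveal: r→w is +5, e→k is +6, v→c is +7, e→m is +8 — the shift increases by 1 each position. The shift increases by 1 at each position, starting from +5: 5, 6, 7, ….
Undoing it on tdfonx: t−5=o, d−6=x, f−7=y, o−8=g, n−9=e, x−10=n.

oxygen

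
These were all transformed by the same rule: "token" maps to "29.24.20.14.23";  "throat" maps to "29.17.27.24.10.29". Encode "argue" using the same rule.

t is letter #20 and maps to 29: an offset of 9. Each letter is replaced by its alphabet position (a=1..z=26) + 9.
For argue: a=1→10, r=18→27, g=7→16, u=21→30, e=5→14.

10.27.16.30.14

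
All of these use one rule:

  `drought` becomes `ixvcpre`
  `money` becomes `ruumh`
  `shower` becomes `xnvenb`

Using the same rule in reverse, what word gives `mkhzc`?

In drought: d→i is +5, r→x is +6, o→v is +7, u→c is +8 — the shift increases by 1 each position. Each letter shifts forward by (position + 5), i.e. 5, 6, 7, … — the shift grows by one for each successive letter.
Reversing it on mkhzc: m−5=h, k−6=e, h−7=a, z−8=r, c−9=t.

heart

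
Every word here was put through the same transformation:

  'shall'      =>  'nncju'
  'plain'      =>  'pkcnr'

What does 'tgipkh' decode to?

The output letters match the input read backwards, each shifted +2: shall reversed is llahs. Two steps: reverse the string, then apply a Caesar shift of +2.
Decoding tgipkh: shift back: t−2=r, g−2=e, i−2=g, p−2=n, k−2=i, h−2=f → regnif; then reverse → finger.

finger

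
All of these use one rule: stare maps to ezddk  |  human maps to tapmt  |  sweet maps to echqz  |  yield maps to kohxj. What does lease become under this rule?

xkdek

It's a Vigenère-style cipher with numeric key [12,6,3]: position i shifts by key[i mod 3].
On lease: l+12=x, e+6=k, a+3=d, s+12=e, e+6=k.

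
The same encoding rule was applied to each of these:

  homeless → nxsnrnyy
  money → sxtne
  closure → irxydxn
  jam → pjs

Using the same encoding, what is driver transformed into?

jxrbnx

The shift depends on letter class: consonant h→n is +6, but vowel o→x is +9. The rule splits by letter class: vowels +9, consonants +6.
Applying it to driver: d(cons)+6=j, r(cons)+6=x, i(vowel)+9=r, v(cons)+6=b, e(vowel)+9=n, r(cons)+6=x.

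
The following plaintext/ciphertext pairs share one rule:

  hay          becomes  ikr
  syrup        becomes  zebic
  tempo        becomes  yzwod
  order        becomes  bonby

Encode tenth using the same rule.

The output letters match the input read backwards, each shifted +10: hay reversed is yah. The word is reversed, then every letter is shifted forward by 10.
Applying it to tenth: reverse → htnet; then shift: h+10=r, t+10=d, n+10=x, e+10=o, t+10=d.

rdxod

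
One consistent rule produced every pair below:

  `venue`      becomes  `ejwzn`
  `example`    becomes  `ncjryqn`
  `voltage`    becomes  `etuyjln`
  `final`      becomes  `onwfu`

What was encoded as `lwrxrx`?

The shifts repeat in a cycle of length 2: positions 0,1,… shift by +9, +5, then the pattern repeats.
Reversing it on lwrxrx: l−9=c, w−5=r, r−9=i, x−5=s, r−9=i, x−5=s.

crisis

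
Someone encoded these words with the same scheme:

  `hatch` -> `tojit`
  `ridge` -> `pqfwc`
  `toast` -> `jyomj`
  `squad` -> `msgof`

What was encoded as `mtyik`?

h(7)→t(19) and a(0)→o(14) fit y≡23x+14 (mod 26); the inverse of 23 mod 26 is 17. Treating letters as 0–25, the rule is x ↦ 23x + 14 (mod 26).
Reversing it on mtyik: m(12)→17·(12−14)≡18=s; t(19)→17·(19−14)≡7=h; y(24)→17·(24−14)≡14=o; i(8)→17·(8−14)≡2=c; k(10)→17·(10−14)≡10=k (all mod 26).

shock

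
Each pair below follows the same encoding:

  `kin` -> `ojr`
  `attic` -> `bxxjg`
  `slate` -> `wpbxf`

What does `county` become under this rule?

The shift depends on letter class: consonant k→o is +4, but vowel i→j is +1. The rule splits by letter class: vowels +1, consonants +4.
Applying it to county: c(cons)+4=g, o(vowel)+1=p, u(vowel)+1=v, n(cons)+4=r, t(cons)+4=x, y(cons)+4=c.

gpvrxc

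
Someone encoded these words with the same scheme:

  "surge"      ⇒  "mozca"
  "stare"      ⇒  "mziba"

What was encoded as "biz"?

The output letters match the input read backwards, each shifted +8: surge reversed is egrus. Read the word backwards and shift each letter +8.
Reversing it on biz: shift back: b−8=t, i−8=a, z−8=r → tar; then reverse → rat.

rat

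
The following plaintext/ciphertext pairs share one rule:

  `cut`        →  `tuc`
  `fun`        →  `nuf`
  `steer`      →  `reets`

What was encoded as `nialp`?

plain

The output letters match the input read backwards: cut reversed is tuc. The word is simply reversed.
Decoding nialp: then reverse → plain.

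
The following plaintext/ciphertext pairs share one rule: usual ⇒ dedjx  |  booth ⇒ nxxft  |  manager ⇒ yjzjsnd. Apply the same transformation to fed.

The shift depends on letter class: consonant s→e is +12, but vowel u→d is +9. Two shifts are in play — +9 for a/e/i/o/u, +12 for every other letter.
For fed: f(cons)+12=r, e(vowel)+9=n, d(cons)+12=p.

rnp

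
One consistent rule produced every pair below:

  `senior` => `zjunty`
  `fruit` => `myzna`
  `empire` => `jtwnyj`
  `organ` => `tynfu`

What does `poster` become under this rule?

wtzajy

Vowels shift forward by 5 and consonants shift forward by 7.
Applying it to poster: p(cons)+7=w, o(vowel)+5=t, s(cons)+7=z, t(cons)+7=a, e(vowel)+5=j, r(cons)+7=y.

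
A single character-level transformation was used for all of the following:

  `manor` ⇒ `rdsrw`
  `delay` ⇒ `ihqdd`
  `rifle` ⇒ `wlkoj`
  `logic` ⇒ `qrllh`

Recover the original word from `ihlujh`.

degree

It's a Vigenère-style cipher with numeric key [5,3]: position i shifts by key[i mod 2].
Undoing it on ihlujh: i−5=d, h−3=e, l−5=g, u−3=r, j−5=e, h−3=e.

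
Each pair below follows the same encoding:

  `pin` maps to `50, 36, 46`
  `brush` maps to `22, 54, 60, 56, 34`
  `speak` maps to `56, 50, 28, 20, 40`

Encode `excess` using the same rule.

28, 66, 24, 28, 56, 56

p(#16)→50 and i(#9)→36: differences scale by 2, so n = 2·pos + 18. With a=1..z=26, the number is 2·pos + 18.
Applying it to excess: e=5→28, x=24→66, c=3→24, e=5→28, s=19→56, s=19→56.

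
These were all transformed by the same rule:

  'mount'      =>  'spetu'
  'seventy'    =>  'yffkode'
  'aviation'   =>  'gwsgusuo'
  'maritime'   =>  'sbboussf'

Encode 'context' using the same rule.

The shifts repeat in a cycle of length 3: positions 0,1,… shift by +6, +1, +10, then the pattern repeats.
Applying it to context: c+6=i, o+1=p, n+10=x, t+6=z, e+1=f, x+10=h, t+6=z.

ipxzfhz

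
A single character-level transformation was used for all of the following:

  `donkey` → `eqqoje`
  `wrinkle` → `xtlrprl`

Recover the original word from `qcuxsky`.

partner

In donkey: d→e is +1, o→q is +2, n→q is +3, k→o is +4 — the shift increases by 1 each position. Each letter shifts forward by (position + 1), i.e. 1, 2, 3, … — the shift grows by one for each successive letter.
Decoding qcuxsky: q−1=p, c−2=a, u−3=r, x−4=t, s−5=n, k−6=e, y−7=r.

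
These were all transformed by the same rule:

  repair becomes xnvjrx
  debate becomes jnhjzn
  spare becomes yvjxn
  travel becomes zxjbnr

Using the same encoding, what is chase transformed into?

The shift depends on letter class: consonant r→x is +6, but vowel e→n is +9. Two shifts are in play — +9 for a/e/i/o/u, +6 for every other letter.
For chase: c(cons)+6=i, h(cons)+6=n, a(vowel)+9=j, s(cons)+6=y, e(vowel)+9=n.

injyn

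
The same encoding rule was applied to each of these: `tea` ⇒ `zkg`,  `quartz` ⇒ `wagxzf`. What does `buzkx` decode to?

voter

Compare letters: t→z is +6, e→k is +6, a→g is +6 — a constant shift. This is a Caesar cipher with shift 6.
Decoding buzkx: b−6=v, u−6=o, z−6=t, k−6=e, x−6=r.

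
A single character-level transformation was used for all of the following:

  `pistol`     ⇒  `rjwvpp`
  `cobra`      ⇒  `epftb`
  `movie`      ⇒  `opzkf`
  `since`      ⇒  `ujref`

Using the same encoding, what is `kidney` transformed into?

mjhpfc

Shifts by position in pistol: pos 0: p→r (+2), pos 1: i→j (+1), pos 2: s→w (+4), pos 3: t→v (+2), pos 4: o→p (+1), pos 5: l→p (+4) — repeating every 3. It's a Vigenère-style cipher with numeric key [2,1,4]: position i shifts by key[i mod 3].
On kidney: k+2=m, i+1=j, d+4=h, n+2=p, e+1=f, y+4=c.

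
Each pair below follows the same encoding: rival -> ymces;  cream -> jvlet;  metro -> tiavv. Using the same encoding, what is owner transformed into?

vauiy

Shifts by position in rival: pos 0: r→y (+7), pos 1: i→m (+4), pos 2: v→c (+7), pos 3: a→e (+4) — repeating every 2. The shifts repeat in a cycle of length 2: positions 0,1,… shift by +7, +4, then the pattern repeats.
On owner: o+7=v, w+4=a, n+7=u, e+4=i, r+7=y.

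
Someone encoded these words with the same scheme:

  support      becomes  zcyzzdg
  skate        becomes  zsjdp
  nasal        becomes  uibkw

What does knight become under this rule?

In support: s→z is +7, u→c is +8, p→y is +9, p→z is +10 — the shift increases by 1 each position. The shift increases by 1 at each position, starting from +7: 7, 8, 9, ….
On knight: k+7=r, n+8=v, i+9=r, g+10=q, h+11=s, t+12=f.

rvrqsf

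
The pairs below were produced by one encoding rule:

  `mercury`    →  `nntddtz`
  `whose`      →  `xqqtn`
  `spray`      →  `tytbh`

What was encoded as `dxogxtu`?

comfort

Shifts by position in mercury: pos 0: m→n (+1), pos 1: e→n (+9), pos 2: r→t (+2), pos 3: c→d (+1), pos 4: u→d (+9), pos 5: r→t (+2) — repeating every 3. It's a Vigenère-style cipher with numeric key [1,9,2]: position i shifts by key[i mod 3].
Undoing it on dxogxtu: d−1=c, x−9=o, o−2=m, g−1=f, x−9=o, t−2=r, u−1=t.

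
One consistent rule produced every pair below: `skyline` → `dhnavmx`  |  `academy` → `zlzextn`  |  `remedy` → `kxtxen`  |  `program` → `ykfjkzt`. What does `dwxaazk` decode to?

stellar

s(18)→d(3) and k(10)→h(7) fit y≡19x+25 (mod 26); the inverse of 19 mod 26 is 11. Each letter's alphabet position (a=0..z=25) is mapped through 19·x+25 mod 26 — an affine cipher.
Reversing it on dwxaazk: d(3)→11·(3−25)≡18=s; w(22)→11·(22−25)≡19=t; x(23)→11·(23−25)≡4=e; a(0)→11·(0−25)≡11=l; a(0)→11·(0−25)≡11=l; z(25)→11·(25−25)≡0=a; k(10)→11·(10−25)≡17=r (all mod 26).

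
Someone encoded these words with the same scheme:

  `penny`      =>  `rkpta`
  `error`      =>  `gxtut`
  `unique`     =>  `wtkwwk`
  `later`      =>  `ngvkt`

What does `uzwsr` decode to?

Shifts by position in penny: pos 0: p→r (+2), pos 1: e→k (+6), pos 2: n→p (+2), pos 3: n→t (+6) — repeating every 2. It's a Vigenère-style cipher with numeric key [2,6]: position i shifts by key[i mod 2].
Reversing it on uzwsr: u−2=s, z−6=t, w−2=u, s−6=m, r−2=p.

stump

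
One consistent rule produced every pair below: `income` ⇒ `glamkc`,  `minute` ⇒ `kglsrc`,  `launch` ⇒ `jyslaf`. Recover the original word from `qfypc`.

share

It's a constant shift of +24 (ROT24).
Reversing it on qfypc: q−24=s, f−24=h, y−24=a, p−24=r, c−24=e.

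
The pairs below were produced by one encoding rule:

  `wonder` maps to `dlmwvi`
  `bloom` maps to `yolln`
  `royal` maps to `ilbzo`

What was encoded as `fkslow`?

uphold

Each letter is replaced by its mirror in the alphabet: a↔z, b↔y, c↔x, and so on (the Atbash cipher).
Decoding fkslow: f↔u, k↔p, s↔h, l↔o, o↔l, w↔d.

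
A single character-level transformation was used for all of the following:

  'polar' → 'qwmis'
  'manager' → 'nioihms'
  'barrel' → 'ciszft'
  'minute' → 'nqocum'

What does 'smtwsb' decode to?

A repeating key of period 2 is used — shifts +1, +8 over and over.
Decoding smtwsb: s−1=r, m−8=e, t−1=s, w−8=o, s−1=r, b−8=t.

resort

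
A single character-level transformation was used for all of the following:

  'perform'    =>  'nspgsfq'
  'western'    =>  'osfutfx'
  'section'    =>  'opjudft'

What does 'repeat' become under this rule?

ubfqfs

Read the word backwards and shift each letter +1.
Applying it to repeat: reverse → taeper; then shift: t+1=u, a+1=b, e+1=f, p+1=q, e+1=f, r+1=s.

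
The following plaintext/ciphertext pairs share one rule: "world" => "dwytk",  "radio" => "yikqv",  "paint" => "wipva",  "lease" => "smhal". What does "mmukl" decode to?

Shifts by position in world: pos 0: w→d (+7), pos 1: o→w (+8), pos 2: r→y (+7), pos 3: l→t (+8) — repeating every 2. A repeating key of period 2 is used — shifts +7, +8 over and over.
Decoding mmukl: m−7=f, m−8=e, u−7=n, k−8=c, l−7=e.

fence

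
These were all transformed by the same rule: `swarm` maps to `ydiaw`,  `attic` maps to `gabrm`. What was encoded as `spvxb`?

minor

In swarm: s→y is +6, w→d is +7, a→i is +8, r→a is +9 — the shift increases by 1 each position. The shift increases by 1 at each position, starting from +6: 6, 7, 8, ….
Reversing it on spvxb: s−6=m, p−7=i, v−8=n, x−9=o, b−10=r.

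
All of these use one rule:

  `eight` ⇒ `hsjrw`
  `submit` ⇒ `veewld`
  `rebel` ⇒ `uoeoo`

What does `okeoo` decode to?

Shifts by position in eight: pos 0: e→h (+3), pos 1: i→s (+10), pos 2: g→j (+3), pos 3: h→r (+10) — repeating every 2. It's a Vigenère-style cipher with numeric key [3,10]: position i shifts by key[i mod 2].
Reversing it on okeoo: o−3=l, k−10=a, e−3=b, o−10=e, o−3=l.

label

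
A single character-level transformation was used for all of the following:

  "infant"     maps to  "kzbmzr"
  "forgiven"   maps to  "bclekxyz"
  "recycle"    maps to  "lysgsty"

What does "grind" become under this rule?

elkzv

i(8)→k(10) and n(13)→z(25) fit y≡3x+12 (mod 26); the inverse of 3 mod 26 is 9. This is an affine cipher: with a=0,…,z=25, each position x becomes (3x+12) mod 26.
On grind: g(6)→3·6+12≡4=e; r(17)→3·17+12≡11=l; i(8)→3·8+12≡10=k; n(13)→3·13+12≡25=z; d(3)→3·3+12≡21=v (all mod 26).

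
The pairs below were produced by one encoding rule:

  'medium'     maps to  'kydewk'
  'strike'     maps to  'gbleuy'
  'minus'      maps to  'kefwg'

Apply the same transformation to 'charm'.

ijslk

m(12)→k(10) and e(4)→y(24) fit y≡21x+18 (mod 26); the inverse of 21 mod 26 is 5. Treating letters as 0–25, the rule is x ↦ 21x + 18 (mod 26).
On charm: c(2)→21·2+18≡8=i; h(7)→21·7+18≡9=j; a(0)→21·0+18≡18=s; r(17)→21·17+18≡11=l; m(12)→21·12+18≡10=k (all mod 26).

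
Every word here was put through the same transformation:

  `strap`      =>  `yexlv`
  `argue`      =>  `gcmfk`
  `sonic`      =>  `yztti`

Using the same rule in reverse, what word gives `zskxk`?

The shifts repeat in a cycle of length 2: positions 0,1,… shift by +6, +11, then the pattern repeats.
Undoing it on zskxk: z−6=t, s−11=h, k−6=e, x−11=m, k−6=e.

theme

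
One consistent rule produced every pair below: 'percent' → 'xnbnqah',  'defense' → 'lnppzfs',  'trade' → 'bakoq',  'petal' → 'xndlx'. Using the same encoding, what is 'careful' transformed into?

kjbprhz

In percent: p→x is +8, e→n is +9, r→b is +10, c→n is +11 — the shift increases by 1 each position. Each letter shifts forward by (position + 8), i.e. 8, 9, 10, … — the shift grows by one for each successive letter.
Applying it to careful: c+8=k, a+9=j, r+10=b, e+11=p, f+12=r, u+13=h, l+14=z.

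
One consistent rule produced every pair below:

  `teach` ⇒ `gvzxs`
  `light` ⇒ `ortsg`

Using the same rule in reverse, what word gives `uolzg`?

float

Letters are reflected about the middle of the alphabet (position → 25−position): Atbash.
Undoing it on uolzg: u↔f, o↔l, l↔o, z↔a, g↔t.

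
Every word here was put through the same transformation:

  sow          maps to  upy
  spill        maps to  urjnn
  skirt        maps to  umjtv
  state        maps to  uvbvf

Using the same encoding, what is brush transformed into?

The shift depends on letter class: consonant s→u is +2, but vowel o→p is +1. The rule splits by letter class: vowels +1, consonants +2.
Applying it to brush: b(cons)+2=d, r(cons)+2=t, u(vowel)+1=v, s(cons)+2=u, h(cons)+2=j.

dtvuj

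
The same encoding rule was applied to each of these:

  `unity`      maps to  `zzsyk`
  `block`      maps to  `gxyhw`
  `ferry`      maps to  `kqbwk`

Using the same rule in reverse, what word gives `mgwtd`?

humor

A repeating key of period 3 is used — shifts +5, +12, +10 over and over.
Undoing it on mgwtd: m−5=h, g−12=u, w−10=m, t−5=o, d−12=r.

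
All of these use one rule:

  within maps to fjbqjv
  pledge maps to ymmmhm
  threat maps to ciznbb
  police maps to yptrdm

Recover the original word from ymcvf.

Shifts by position in within: pos 0: w→f (+9), pos 1: i→j (+1), pos 2: t→b (+8), pos 3: h→q (+9), pos 4: i→j (+1), pos 5: n→v (+8) — repeating every 3. The shifts repeat in a cycle of length 3: positions 0,1,… shift by +9, +1, +8, then the pattern repeats.
Reversing it on ymcvf: y−9=p, m−1=l, c−8=u, v−9=m, f−1=e.

plume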